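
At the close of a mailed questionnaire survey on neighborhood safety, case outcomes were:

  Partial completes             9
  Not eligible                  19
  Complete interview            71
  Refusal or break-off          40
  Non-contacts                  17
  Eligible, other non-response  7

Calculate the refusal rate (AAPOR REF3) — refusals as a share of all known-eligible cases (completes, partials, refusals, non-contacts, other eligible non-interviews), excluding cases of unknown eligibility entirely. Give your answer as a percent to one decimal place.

Num: 40
Base: 71 + 9 + 40 + 17 + 7 = 144
REF3 = 40 / 144 = 0.2778

27.8%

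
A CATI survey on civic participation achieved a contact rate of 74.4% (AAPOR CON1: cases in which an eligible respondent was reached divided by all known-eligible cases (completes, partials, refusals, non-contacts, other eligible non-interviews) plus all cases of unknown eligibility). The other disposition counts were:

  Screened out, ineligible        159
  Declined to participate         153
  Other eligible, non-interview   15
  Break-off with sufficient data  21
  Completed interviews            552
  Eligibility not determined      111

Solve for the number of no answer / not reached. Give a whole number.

Top → 552 + 21 + 153 + 15 = 741
CON1 = 741 / D = 0.744
D = 741 / 0.744 = 996.0
Remaining denominator categories sum to 852
no answer / not reached = 996.0 − 852 ≈ 144

144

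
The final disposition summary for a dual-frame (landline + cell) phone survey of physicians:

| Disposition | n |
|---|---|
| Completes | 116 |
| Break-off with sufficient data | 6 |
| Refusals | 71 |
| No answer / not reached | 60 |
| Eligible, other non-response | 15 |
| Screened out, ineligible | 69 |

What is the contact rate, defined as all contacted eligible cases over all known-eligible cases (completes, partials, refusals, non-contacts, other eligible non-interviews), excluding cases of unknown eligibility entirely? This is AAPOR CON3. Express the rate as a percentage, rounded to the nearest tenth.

77.6%

Top → 116 + 6 + 71 + 15 = 208
Base → 116 + 6 + 71 + 60 + 15 = 268
CON3 = 208 / 268 = 0.7761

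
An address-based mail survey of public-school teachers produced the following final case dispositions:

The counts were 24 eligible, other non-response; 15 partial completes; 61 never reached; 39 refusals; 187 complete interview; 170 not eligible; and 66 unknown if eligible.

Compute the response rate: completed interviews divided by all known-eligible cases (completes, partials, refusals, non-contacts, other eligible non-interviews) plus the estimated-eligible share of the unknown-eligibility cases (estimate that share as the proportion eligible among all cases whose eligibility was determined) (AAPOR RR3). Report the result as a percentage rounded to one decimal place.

50.6%

Numerator = 187
Eligible (known) = 187 + 15 + 39 + 61 + 24 = 326
e = 326 / (326 + 170) = 326 / 496 = 0.6573
Estimated eligible among unknowns = 0.6573 × 66 = 43.38
Denom = 326 + 43.38 = 369.38
RR3 = 187 / 369.38 = 0.5063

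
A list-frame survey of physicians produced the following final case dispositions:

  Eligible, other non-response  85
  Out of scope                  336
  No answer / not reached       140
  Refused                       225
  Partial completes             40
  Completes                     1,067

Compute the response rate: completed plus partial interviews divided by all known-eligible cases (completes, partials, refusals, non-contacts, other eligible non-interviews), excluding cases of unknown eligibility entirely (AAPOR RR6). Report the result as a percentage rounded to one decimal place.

Top: 1067 + 40 = 1107
Denom: 1067 + 40 + 225 + 140 + 85 = 1557
RR6 = 1107 / 1557 = 0.7110

71.1%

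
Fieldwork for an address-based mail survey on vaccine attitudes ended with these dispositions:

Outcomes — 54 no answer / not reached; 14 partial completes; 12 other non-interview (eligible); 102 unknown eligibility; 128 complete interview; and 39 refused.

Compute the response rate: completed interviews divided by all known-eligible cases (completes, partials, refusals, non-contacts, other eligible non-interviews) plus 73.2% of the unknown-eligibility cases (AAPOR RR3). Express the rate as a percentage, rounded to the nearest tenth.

39.8%

Top → 128
Known eligible → 128 + 14 + 39 + 54 + 12 = 247
Estimated eligible among unknowns → 0.7320 × 102 = 74.66
Base → 247 + 74.66 = 321.66
RR3 = 128 / 321.66 = 0.3979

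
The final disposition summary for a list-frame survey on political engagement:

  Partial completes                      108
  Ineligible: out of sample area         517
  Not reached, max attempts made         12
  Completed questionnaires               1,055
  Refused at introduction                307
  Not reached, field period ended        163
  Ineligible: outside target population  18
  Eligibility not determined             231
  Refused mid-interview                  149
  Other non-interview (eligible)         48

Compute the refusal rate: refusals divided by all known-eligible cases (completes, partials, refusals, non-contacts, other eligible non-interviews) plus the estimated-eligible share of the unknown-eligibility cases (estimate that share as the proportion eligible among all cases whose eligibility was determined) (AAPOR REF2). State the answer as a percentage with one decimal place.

22.6%

Refusal or break-off = 307 + 149 = 456
Non-contacts = 163 + 12 = 175
Not eligible = 18 + 517 = 535
Num: 456
Eligible (known): 1055 + 108 + 456 + 175 + 48 = 1842
e = 1842 / (1842 + 535) = 1842 / 2377 = 0.7749
e × U: 0.7749 × 231 = 179.00
Denom: 1842 + 179.00 = 2021.00
REF2 = 456 / 2021.00 = 0.2256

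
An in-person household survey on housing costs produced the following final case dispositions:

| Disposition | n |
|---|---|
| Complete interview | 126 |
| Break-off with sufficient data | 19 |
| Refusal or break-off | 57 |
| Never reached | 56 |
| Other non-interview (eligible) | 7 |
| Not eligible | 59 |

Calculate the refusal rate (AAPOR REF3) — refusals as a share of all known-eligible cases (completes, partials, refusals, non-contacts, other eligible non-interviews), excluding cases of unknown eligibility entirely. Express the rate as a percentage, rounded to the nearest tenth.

21.5%

Num: 57
Denom: 126 + 19 + 57 + 56 + 7 = 265
REF3 = 57 / 265 = 0.2151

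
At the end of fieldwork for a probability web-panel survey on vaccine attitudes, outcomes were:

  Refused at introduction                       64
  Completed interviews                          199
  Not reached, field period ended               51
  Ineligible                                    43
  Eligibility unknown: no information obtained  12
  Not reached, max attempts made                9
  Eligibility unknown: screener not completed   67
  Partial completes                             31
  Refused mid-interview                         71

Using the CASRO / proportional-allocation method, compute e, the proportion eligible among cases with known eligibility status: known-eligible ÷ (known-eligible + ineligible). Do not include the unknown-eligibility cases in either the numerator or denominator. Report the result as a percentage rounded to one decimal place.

Refused = 64 + 71 = 135
No answer / not reached = 51 + 9 = 60
Unknown if eligible = 67 + 12 = 79
Known eligible → 199 + 31 + 135 + 60 = 425
e = 425 / (425 + 43) = 425 / 468 = 0.9081

90.8%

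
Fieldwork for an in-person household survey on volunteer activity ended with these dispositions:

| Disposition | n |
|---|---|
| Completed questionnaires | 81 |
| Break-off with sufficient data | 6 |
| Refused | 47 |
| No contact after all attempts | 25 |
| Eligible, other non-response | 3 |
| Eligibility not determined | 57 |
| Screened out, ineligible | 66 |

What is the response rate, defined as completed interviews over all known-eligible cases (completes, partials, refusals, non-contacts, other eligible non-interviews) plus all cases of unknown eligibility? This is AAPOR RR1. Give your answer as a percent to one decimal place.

37.0%

Top = 81
Denominator = 81 + 6 + 47 + 25 + 3 + 57 = 219
RR1 = 81 / 219 = 0.3699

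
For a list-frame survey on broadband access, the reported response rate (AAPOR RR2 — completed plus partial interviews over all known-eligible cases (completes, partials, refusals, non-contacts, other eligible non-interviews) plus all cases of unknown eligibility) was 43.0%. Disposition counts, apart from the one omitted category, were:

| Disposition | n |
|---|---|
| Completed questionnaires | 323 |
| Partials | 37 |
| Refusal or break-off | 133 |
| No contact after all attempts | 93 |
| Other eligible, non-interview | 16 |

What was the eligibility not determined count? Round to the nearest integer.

Numerator = 323 + 37 = 360
RR2 = 360 / D = 0.430
D = 360 / 0.430 = 837.2
Remaining denominator categories sum to 602
eligibility not determined = 837.2 − 602 ≈ 235

235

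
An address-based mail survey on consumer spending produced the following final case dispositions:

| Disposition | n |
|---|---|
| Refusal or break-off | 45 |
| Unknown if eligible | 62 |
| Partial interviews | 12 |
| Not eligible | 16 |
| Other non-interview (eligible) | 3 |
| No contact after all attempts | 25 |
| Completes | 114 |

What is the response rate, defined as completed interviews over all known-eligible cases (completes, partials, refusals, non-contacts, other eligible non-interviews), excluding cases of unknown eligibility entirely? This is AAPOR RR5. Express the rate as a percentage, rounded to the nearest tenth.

Top = 114
Denom = 114 + 12 + 45 + 25 + 3 = 199
RR5 = 114 / 199 = 0.5729

57.3%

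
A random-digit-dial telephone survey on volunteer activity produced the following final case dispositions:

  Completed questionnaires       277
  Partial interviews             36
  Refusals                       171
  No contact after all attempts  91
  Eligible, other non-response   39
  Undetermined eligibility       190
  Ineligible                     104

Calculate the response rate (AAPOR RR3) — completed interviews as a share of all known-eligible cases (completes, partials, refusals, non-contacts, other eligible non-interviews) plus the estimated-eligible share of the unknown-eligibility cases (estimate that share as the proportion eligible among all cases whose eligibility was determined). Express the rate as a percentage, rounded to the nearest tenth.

35.7%

Num → 277
Known eligible → 277 + 36 + 171 + 91 + 39 = 614
e = 614 / (614 + 104) = 614 / 718 = 0.8552
e × U → 0.8552 × 190 = 162.49
Denom → 614 + 162.49 = 776.49
RR3 = 277 / 776.49 = 0.3567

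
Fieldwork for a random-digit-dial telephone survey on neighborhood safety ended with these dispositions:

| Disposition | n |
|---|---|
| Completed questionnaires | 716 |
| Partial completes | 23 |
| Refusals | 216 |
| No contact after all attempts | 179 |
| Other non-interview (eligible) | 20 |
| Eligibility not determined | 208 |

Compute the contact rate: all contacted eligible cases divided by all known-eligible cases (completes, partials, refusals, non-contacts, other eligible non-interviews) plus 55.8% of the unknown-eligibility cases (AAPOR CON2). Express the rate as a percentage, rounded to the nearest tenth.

Numerator → 716 + 23 + 216 + 20 = 975
Determined eligible → 716 + 23 + 216 + 179 + 20 = 1154
Eligible share of unknowns → 0.5580 × 208 = 116.06
Denom → 1154 + 116.06 = 1270.06
CON2 = 975 / 1270.06 = 0.7677

76.8%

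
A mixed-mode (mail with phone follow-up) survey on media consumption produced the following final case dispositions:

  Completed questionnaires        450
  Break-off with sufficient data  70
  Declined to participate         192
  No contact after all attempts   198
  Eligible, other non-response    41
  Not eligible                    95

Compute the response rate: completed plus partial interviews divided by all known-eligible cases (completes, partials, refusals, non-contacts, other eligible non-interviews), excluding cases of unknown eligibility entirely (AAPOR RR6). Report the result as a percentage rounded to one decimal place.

54.7%

Numerator = 450 + 70 = 520
Denom = 450 + 70 + 192 + 198 + 41 = 951
RR6 = 520 / 951 = 0.5468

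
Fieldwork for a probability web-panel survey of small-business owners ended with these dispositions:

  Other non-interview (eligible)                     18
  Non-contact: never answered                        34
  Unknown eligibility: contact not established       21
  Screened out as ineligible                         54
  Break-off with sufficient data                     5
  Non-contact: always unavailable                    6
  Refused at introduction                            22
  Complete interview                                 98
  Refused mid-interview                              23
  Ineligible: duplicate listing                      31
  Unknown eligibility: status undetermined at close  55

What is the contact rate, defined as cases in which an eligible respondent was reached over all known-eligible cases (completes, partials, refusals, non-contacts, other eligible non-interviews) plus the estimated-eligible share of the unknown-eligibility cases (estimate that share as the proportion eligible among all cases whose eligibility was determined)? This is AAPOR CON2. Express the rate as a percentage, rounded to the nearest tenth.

63.9%

Refused = 22 + 23 = 45
Non-contacts = 34 + 6 = 40
Unknown eligibility = 21 + 55 = 76
Out of scope = 54 + 31 = 85
Numerator = 98 + 5 + 45 + 18 = 166
Known eligible = 98 + 5 + 45 + 40 + 18 = 206
e = 206 / (206 + 85) = 206 / 291 = 0.7079
e × U = 0.7079 × 76 = 53.80
Base = 206 + 53.80 = 259.80
CON2 = 166 / 259.80 = 0.6390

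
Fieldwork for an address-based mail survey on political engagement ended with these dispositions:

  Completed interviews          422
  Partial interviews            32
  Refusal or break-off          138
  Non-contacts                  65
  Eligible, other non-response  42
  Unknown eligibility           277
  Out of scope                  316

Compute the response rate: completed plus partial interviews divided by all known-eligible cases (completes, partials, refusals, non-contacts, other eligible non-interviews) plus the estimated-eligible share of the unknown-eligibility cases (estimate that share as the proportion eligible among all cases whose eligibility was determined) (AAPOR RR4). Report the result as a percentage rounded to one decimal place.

Top → 422 + 32 = 454
Determined eligible → 422 + 32 + 138 + 65 + 42 = 699
e = 699 / (699 + 316) = 699 / 1015 = 0.6887
Eligible share of unknowns → 0.6887 × 277 = 190.77
Denom → 699 + 190.77 = 889.77
RR4 = 454 / 889.77 = 0.5102

51.0%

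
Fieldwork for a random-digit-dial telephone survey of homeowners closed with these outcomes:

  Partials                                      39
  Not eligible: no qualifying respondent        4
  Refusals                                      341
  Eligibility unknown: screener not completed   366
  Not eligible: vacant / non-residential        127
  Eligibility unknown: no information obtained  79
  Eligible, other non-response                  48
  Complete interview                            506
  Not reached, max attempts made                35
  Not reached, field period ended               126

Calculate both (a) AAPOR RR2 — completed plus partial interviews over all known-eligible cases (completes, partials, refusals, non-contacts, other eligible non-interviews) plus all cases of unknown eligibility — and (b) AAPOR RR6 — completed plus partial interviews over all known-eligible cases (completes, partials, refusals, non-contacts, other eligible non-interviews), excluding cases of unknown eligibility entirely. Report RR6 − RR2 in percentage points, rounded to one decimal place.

No answer / not reached = 126 + 35 = 161
Eligibility not determined = 366 + 79 = 445
Ineligible = 4 + 127 = 131
Numerator → 506 + 39 = 545
Denom → 506 + 39 + 341 + 161 + 48 + 445 = 1540
RR2 = 545 / 1540 = 0.3539
Denom → 506 + 39 + 341 + 161 + 48 = 1095
RR6 = 545 / 1095 = 0.4977
Difference = 49.77 − 35.39 = 14.38 percentage points

14.4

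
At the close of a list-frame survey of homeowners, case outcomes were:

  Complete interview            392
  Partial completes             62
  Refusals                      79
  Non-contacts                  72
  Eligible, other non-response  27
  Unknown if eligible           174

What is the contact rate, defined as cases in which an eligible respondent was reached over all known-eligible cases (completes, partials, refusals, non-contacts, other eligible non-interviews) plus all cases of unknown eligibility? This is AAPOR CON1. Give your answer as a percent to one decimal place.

69.5%

Numerator → 392 + 62 + 79 + 27 = 560
Denominator → 392 + 62 + 79 + 72 + 27 + 174 = 806
CON1 = 560 / 806 = 0.6948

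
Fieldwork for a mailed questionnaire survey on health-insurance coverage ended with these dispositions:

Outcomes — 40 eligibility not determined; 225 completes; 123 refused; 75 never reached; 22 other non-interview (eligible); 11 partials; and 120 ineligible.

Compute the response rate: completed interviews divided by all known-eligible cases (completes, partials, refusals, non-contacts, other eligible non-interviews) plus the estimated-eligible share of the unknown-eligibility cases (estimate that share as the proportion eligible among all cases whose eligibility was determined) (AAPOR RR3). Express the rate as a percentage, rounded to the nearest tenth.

Numerator → 225
Determined eligible → 225 + 11 + 123 + 75 + 22 = 456
e = 456 / (456 + 120) = 456 / 576 = 0.7917
e × U → 0.7917 × 40 = 31.67
Denominator → 456 + 31.67 = 487.67
RR3 = 225 / 487.67 = 0.4614

46.1%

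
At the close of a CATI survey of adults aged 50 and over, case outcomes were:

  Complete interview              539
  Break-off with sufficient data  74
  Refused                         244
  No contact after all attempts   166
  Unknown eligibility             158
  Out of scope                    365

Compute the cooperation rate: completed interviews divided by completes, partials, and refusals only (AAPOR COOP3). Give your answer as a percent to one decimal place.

Num: 539
Base: 539 + 74 + 244 = 857
COOP3 = 539 / 857 = 0.6289

62.9%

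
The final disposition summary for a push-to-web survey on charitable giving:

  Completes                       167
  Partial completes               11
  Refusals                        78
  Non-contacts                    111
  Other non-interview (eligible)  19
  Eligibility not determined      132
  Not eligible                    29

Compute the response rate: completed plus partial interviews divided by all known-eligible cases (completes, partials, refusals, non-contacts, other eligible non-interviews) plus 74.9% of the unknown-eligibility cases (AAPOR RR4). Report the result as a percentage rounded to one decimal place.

Numerator → 167 + 11 = 178
Known eligible → 167 + 11 + 78 + 111 + 19 = 386
Estimated eligible among unknowns → 0.7490 × 132 = 98.87
Denominator → 386 + 98.87 = 484.87
RR4 = 178 / 484.87 = 0.3671

36.7%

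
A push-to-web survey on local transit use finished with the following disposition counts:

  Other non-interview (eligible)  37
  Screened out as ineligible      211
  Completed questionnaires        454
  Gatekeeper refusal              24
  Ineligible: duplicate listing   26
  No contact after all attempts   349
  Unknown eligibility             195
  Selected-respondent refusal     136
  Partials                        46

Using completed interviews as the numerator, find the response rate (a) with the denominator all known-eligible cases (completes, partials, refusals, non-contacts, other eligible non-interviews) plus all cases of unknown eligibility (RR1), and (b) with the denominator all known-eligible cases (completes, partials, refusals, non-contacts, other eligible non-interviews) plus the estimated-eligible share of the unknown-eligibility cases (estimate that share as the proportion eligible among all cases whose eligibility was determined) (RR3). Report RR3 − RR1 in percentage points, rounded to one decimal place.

Refused = 24 + 136 = 160
Screened out, ineligible = 211 + 26 = 237
Top → 454
Base → 454 + 46 + 160 + 349 + 37 + 195 = 1241
RR1 = 454 / 1241 = 0.3658
Determined eligible → 454 + 46 + 160 + 349 + 37 = 1046
e = 1046 / (1046 + 237) = 1046 / 1283 = 0.8153
Eligible share of unknowns → 0.8153 × 195 = 158.98
Base → 1046 + 158.98 = 1204.98
RR3 = 454 / 1204.98 = 0.3768
Difference = 37.68 − 36.58 = 1.10 percentage points

1.1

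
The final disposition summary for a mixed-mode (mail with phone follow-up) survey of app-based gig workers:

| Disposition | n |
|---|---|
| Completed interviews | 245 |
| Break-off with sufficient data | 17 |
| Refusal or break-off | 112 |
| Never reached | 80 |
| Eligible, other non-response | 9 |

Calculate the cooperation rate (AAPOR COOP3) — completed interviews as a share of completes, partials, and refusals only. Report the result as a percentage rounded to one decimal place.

65.5%

Top → 245
Denominator → 245 + 17 + 112 = 374
COOP3 = 245 / 374 = 0.6551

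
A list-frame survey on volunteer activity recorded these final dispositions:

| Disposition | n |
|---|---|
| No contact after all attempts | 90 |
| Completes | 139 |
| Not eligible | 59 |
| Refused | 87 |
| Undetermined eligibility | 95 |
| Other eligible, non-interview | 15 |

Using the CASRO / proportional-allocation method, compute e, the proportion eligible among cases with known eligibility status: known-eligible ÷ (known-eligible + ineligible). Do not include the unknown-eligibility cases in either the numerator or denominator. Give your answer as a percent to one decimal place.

84.9%

Eligible (known) → 139 + 87 + 90 + 15 = 331
e = 331 / (331 + 59) = 331 / 390 = 0.8487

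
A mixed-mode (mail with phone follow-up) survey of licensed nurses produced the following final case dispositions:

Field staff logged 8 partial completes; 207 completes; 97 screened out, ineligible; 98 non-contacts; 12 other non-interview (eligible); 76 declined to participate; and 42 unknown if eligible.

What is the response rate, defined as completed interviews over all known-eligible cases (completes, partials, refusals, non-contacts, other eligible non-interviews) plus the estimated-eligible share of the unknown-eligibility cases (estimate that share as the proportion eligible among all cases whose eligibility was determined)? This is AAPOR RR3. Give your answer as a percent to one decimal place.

Num: 207
Known eligible: 207 + 8 + 76 + 98 + 12 = 401
e = 401 / (401 + 97) = 401 / 498 = 0.8052
e × U: 0.8052 × 42 = 33.82
Denominator: 401 + 33.82 = 434.82
RR3 = 207 / 434.82 = 0.4761

47.6%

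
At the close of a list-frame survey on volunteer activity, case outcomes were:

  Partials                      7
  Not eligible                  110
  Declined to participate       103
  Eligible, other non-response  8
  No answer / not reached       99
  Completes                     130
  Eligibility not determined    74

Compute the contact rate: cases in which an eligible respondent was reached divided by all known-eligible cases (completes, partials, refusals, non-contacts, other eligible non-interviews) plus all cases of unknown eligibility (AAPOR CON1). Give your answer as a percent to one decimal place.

Numerator: 130 + 7 + 103 + 8 = 248
Denom: 130 + 7 + 103 + 99 + 8 + 74 = 421
CON1 = 248 / 421 = 0.5891

58.9%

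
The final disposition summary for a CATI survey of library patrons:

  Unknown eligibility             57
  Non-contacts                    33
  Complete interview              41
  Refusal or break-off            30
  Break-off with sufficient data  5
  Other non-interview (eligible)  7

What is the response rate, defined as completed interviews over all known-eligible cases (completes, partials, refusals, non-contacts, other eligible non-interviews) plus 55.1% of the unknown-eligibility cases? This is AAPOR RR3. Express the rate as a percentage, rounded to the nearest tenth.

27.8%

Numerator → 41
Eligible (known) → 41 + 5 + 30 + 33 + 7 = 116
e × U → 0.5510 × 57 = 31.41
Denom → 116 + 31.41 = 147.41
RR3 = 41 / 147.41 = 0.2781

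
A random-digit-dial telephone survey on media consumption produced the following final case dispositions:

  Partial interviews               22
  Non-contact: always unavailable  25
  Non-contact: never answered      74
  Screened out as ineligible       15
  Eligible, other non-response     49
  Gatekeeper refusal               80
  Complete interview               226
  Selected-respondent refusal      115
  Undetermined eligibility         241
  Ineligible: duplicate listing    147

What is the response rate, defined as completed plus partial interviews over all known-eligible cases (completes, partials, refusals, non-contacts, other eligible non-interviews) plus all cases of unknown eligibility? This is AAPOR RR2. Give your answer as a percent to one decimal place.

29.8%

Refusals = 80 + 115 = 195
Non-contacts = 74 + 25 = 99
Not eligible = 15 + 147 = 162
Top: 226 + 22 = 248
Denom: 226 + 22 + 195 + 99 + 49 + 241 = 832
RR2 = 248 / 832 = 0.2981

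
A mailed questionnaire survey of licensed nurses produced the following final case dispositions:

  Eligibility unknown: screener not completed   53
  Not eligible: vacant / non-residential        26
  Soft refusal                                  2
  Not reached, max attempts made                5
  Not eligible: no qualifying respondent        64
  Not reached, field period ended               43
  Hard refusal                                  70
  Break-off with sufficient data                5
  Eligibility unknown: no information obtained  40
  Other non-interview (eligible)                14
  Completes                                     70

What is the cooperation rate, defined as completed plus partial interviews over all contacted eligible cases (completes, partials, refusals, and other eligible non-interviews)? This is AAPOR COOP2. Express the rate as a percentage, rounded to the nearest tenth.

Refusal or break-off = 70 + 2 = 72
Never reached = 43 + 5 = 48
Unknown eligibility = 53 + 40 = 93
Not eligible = 64 + 26 = 90
Num = 70 + 5 = 75
Denominator = 70 + 5 + 72 + 14 = 161
COOP2 = 75 / 161 = 0.4658

46.6%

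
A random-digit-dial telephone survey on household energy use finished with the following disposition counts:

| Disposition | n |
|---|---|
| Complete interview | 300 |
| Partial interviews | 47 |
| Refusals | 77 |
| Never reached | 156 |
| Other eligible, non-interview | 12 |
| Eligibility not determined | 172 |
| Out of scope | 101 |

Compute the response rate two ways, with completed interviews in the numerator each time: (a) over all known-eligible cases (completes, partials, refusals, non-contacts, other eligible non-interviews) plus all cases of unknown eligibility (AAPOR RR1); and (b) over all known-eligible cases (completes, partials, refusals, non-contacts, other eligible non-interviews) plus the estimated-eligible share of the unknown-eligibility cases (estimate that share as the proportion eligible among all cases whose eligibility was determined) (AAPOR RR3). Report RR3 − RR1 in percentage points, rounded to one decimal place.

Top → 300
Denominator → 300 + 47 + 77 + 156 + 12 + 172 = 764
RR1 = 300 / 764 = 0.3927
Known eligible → 300 + 47 + 77 + 156 + 12 = 592
e = 592 / (592 + 101) = 592 / 693 = 0.8543
e × U → 0.8543 × 172 = 146.94
Denominator → 592 + 146.94 = 738.94
RR3 = 300 / 738.94 = 0.4060
Difference = 40.60 − 39.27 = 1.33 percentage points

1.3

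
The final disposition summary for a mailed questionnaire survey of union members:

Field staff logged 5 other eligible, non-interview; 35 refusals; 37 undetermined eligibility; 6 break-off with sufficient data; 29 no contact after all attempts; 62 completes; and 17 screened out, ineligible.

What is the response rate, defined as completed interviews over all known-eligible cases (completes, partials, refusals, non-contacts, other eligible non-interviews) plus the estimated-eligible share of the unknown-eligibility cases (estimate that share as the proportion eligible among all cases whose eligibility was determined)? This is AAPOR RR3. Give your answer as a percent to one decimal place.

Num → 62
Eligible (known) → 62 + 6 + 35 + 29 + 5 = 137
e = 137 / (137 + 17) = 137 / 154 = 0.8896
Estimated eligible among unknowns → 0.8896 × 37 = 32.92
Denom → 137 + 32.92 = 169.92
RR3 = 62 / 169.92 = 0.3649

36.5%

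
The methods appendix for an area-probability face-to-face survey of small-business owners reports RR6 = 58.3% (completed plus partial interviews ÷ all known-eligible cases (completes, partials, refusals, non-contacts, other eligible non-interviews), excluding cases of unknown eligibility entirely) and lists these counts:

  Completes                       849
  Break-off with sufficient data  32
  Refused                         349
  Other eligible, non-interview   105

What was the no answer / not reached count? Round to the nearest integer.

Numerator = 849 + 32 = 881
RR6 = 881 / D = 0.583
D = 881 / 0.583 = 1511.1
Other denominator terms total 1335
no answer / not reached = 1511.1 − 1335 ≈ 176

176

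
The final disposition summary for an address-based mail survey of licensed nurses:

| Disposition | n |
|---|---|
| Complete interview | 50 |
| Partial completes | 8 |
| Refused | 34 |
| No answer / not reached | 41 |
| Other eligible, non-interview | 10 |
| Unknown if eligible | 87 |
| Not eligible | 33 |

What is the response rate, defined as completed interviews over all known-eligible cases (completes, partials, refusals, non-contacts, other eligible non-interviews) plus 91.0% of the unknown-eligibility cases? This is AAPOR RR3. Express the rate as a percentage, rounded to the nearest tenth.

Numerator: 50
Determined eligible: 50 + 8 + 34 + 41 + 10 = 143
Eligible share of unknowns: 0.9100 × 87 = 79.17
Denom: 143 + 79.17 = 222.17
RR3 = 50 / 222.17 = 0.2251

22.5%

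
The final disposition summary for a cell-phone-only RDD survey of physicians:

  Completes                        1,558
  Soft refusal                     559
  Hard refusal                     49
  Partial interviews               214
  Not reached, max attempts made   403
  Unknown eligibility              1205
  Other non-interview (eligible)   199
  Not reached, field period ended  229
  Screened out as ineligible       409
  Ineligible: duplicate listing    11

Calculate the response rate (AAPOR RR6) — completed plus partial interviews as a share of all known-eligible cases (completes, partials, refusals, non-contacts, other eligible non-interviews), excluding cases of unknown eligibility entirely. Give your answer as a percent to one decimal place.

55.2%

Declined to participate = 49 + 559 = 608
Non-contacts = 229 + 403 = 632
Ineligible = 409 + 11 = 420
Numerator = 1558 + 214 = 1772
Base = 1558 + 214 + 608 + 632 + 199 = 3211
RR6 = 1772 / 3211 = 0.5519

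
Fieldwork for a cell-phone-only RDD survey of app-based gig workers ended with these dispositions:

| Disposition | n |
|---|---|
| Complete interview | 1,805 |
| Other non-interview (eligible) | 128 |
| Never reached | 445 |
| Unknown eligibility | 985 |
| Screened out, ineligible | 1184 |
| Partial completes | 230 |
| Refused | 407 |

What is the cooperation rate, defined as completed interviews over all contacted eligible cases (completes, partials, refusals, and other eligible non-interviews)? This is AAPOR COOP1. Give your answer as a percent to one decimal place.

70.2%

Top = 1805
Base = 1805 + 230 + 407 + 128 = 2570
COOP1 = 1805 / 2570 = 0.7023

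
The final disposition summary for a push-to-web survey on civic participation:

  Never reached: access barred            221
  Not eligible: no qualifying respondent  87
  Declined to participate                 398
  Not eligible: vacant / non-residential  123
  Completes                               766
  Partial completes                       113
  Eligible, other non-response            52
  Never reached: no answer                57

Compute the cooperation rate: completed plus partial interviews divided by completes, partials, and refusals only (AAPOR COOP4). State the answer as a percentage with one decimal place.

Never reached = 57 + 221 = 278
Ineligible = 87 + 123 = 210
Numerator = 766 + 113 = 879
Base = 766 + 113 + 398 = 1277
COOP4 = 879 / 1277 = 0.6883

68.8%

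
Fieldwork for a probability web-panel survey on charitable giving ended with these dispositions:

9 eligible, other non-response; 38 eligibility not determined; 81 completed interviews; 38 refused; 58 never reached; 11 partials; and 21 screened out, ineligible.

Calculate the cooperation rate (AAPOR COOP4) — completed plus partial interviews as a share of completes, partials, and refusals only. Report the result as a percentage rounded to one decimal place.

70.8%

Num → 81 + 11 = 92
Base → 81 + 11 + 38 = 130
COOP4 = 92 / 130 = 0.7077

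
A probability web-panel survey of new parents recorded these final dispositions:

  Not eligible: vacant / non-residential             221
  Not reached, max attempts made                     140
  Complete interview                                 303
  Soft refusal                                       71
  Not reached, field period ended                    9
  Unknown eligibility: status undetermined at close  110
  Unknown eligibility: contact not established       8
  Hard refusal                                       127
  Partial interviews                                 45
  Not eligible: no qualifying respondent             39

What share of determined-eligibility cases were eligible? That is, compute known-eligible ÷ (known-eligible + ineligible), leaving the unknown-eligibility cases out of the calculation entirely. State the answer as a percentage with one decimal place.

72.8%

Refusals = 127 + 71 = 198
No contact after all attempts = 9 + 140 = 149
Eligibility not determined = 8 + 110 = 118
Screened out, ineligible = 39 + 221 = 260
Determined eligible = 303 + 45 + 198 + 149 = 695
e = 695 / (695 + 260) = 695 / 955 = 0.7277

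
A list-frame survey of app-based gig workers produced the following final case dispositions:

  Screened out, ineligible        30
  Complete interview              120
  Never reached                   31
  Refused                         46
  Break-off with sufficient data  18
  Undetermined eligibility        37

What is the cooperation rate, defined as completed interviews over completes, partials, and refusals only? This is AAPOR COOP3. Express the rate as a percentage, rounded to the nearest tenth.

Num = 120
Denominator = 120 + 18 + 46 = 184
COOP3 = 120 / 184 = 0.6522

65.2%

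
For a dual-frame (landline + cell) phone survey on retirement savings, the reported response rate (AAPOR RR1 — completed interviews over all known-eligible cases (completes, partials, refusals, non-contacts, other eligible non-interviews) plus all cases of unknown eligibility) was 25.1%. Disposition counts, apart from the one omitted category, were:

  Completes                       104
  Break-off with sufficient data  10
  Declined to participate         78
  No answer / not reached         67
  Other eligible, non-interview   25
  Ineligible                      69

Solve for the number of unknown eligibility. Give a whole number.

RR1 = 104 / D = 0.251
D = 104 / 0.251 = 414.3
Remaining denominator categories sum to 284
unknown eligibility = 414.3 − 284 ≈ 130

130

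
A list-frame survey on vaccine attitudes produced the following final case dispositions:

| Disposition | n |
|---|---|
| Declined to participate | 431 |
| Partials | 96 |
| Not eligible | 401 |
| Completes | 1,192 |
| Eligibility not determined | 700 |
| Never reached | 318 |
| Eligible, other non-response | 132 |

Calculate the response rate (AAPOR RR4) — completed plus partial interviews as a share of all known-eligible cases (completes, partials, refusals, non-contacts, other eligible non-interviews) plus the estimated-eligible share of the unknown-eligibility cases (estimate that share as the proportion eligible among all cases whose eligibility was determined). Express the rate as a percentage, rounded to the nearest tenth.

46.7%

Num: 1192 + 96 = 1288
Known eligible: 1192 + 96 + 431 + 318 + 132 = 2169
e = 2169 / (2169 + 401) = 2169 / 2570 = 0.8440
Estimated eligible among unknowns: 0.8440 × 700 = 590.80
Denom: 2169 + 590.80 = 2759.80
RR4 = 1288 / 2759.80 = 0.4667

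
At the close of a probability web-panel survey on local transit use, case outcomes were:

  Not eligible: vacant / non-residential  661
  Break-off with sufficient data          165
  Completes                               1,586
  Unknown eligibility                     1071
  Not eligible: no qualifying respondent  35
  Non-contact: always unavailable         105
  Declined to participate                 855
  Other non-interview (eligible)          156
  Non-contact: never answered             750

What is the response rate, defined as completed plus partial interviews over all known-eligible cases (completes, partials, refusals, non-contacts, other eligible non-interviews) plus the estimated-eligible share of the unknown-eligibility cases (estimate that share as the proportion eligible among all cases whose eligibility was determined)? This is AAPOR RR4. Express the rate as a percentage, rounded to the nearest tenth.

Never reached = 750 + 105 = 855
Ineligible = 35 + 661 = 696
Top = 1586 + 165 = 1751
Known eligible = 1586 + 165 + 855 + 855 + 156 = 3617
e = 3617 / (3617 + 696) = 3617 / 4313 = 0.8386
Eligible share of unknowns = 0.8386 × 1071 = 898.14
Base = 3617 + 898.14 = 4515.14
RR4 = 1751 / 4515.14 = 0.3878

38.8%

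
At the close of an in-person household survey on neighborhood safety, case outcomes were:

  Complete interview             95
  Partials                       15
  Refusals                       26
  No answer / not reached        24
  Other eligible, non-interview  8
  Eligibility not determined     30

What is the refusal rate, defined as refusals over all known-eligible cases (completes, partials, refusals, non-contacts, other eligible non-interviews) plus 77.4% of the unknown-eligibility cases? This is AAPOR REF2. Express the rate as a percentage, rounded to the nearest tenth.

13.6%

Top = 26
Determined eligible = 95 + 15 + 26 + 24 + 8 = 168
e × U = 0.7740 × 30 = 23.22
Base = 168 + 23.22 = 191.22
REF2 = 26 / 191.22 = 0.1360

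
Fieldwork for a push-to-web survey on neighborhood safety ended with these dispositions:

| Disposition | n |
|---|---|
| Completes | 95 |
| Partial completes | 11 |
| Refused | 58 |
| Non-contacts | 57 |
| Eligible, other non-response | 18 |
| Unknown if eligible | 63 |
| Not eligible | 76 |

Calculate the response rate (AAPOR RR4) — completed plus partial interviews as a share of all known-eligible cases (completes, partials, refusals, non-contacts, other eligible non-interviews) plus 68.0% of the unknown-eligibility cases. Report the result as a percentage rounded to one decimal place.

Num = 95 + 11 = 106
Eligible (known) = 95 + 11 + 58 + 57 + 18 = 239
Estimated eligible among unknowns = 0.6800 × 63 = 42.84
Denominator = 239 + 42.84 = 281.84
RR4 = 106 / 281.84 = 0.3761

37.6%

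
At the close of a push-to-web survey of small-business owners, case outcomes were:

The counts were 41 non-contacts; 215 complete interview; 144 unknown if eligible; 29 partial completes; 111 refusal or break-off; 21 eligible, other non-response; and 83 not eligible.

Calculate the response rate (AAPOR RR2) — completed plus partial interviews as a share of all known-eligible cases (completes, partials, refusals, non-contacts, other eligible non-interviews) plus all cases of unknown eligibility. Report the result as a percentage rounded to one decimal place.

Numerator: 215 + 29 = 244
Denom: 215 + 29 + 111 + 41 + 21 + 144 = 561
RR2 = 244 / 561 = 0.4349

43.5%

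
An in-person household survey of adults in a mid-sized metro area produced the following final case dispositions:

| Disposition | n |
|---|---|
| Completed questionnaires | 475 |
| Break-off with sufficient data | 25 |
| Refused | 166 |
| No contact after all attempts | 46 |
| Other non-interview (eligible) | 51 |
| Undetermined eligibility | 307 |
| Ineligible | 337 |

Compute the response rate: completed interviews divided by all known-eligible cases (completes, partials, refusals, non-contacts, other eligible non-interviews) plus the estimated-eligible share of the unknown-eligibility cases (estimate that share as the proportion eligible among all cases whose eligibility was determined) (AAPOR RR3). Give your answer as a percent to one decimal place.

48.7%

Numerator: 475
Known eligible: 475 + 25 + 166 + 46 + 51 = 763
e = 763 / (763 + 337) = 763 / 1100 = 0.6936
Estimated eligible among unknowns: 0.6936 × 307 = 212.94
Denom: 763 + 212.94 = 975.94
RR3 = 475 / 975.94 = 0.4867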